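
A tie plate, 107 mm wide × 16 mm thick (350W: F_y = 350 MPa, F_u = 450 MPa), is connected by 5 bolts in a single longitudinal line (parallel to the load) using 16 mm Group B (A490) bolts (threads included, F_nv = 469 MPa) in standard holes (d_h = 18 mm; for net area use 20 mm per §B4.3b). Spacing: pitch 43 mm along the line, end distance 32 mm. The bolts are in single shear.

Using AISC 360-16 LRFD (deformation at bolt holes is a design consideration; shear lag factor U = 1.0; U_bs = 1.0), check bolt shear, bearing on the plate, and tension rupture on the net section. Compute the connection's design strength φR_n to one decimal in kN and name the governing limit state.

353.6 kN (bolt shear governs)

Bolt shear: A_b = π(16)²/4 = 201.06 mm². φR_n = 0.75 × 469 × 201.06 × 5 × 1 = 353.6 kN.
Bearing (16 mm plate, F_u = 450 MPa): end bolts L_c = 32 − 18/2 = 23, R_n = min(1.2×23×16×450, 2.4×16×16×450) = 198.72 kN/bolt; interior L_c = 43 − 18 = 25, R_n = 216 kN/bolt. φR_n = 0.75 × (1×198.72 + 4×216) = 797.0 kN.
Tension rupture (net): A_n = (107 − 1×20)×16 = 1392 mm² (U = 1.0, A_e = A_n). φR_n = 0.75 × 450 × 1392 = 469.8 kN.
Governing: min(353.6, 797.0, 469.8) = 353.6 kN → bolt shear.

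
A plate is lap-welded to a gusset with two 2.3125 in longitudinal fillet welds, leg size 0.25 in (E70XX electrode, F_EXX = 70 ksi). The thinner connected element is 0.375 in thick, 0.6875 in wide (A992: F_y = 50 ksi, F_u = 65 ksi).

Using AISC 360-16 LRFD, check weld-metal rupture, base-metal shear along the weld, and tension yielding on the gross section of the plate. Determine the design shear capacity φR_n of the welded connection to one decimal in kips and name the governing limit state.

Weld metal: throat = 0.707×0.25 = 0.17675 in, L = 2×2.3125 = 4.625 in. φR_n = 0.75 × 0.6 × 70 × 0.17675 × 4.625 = 25.8 kips.
Base metal shear (0.375 in plate): yield φR_n = 1.0×0.6×50×0.375×4.625 = 52.0 kips; rupture φR_n = 0.75×0.6×65×0.375×4.625 = 50.7 kips; take 50.7 kips (rupture).
Tension yield (gross): A_g = 0.6875×0.375 = 0.25781 in². φR_n = 0.90 × 50 × 0.25781 = 11.6 kips.
Governing: min(25.8, 50.7, 11.6) = 11.6 kips → gross-section yield.

11.6 kips (gross-section yield governs)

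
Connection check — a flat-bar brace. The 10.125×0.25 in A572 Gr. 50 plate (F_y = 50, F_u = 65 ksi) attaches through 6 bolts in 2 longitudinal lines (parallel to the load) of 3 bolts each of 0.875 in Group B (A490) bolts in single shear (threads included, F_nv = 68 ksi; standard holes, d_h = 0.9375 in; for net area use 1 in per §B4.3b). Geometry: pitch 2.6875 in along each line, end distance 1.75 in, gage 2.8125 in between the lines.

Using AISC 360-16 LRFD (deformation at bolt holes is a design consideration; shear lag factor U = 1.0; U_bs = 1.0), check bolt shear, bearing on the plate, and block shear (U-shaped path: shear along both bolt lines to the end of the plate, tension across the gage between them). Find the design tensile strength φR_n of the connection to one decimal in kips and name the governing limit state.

Bolt shear: A_b = π(0.875)²/4 = 0.60132 in². φR_n = 0.75 × 68 × 0.60132 × 6 × 1 = 184.0 kips.
Bearing (0.25 in plate, F_u = 65 ksi): end bolts L_c = 1.75 − 0.9375/2 = 1.28125, R_n = min(1.2×1.28125×0.25×65, 2.4×0.875×0.25×65) = 24.984 kips/bolt; interior L_c = 2.6875 − 0.9375 = 1.75, R_n = 34.125 kips/bolt. φR_n = 0.75 × (2×24.984 + 4×34.125) = 139.9 kips.
Block shear: shear path 2×[1.75+2×2.6875] = 2×7.125 in, A_gv = 3.5625, A_nv = 2×(7.125 − 2.5×1)×0.25 = 2.3125 in²; tension across gage: (2.8125 − 1×1)×0.25 = 0.45313 in². R_n = min(0.6×65×2.3125, 0.6×50×3.5625) + 1.0×65×0.45313 = min(90.188, 106.88) + 29.453 = 119.64 kips. φR_n = 0.75 × 119.64 = 89.7 kips.
Governing: min(184.0, 139.9, 89.7) = 89.7 kips → block shear.

89.7 kips (block shear governs)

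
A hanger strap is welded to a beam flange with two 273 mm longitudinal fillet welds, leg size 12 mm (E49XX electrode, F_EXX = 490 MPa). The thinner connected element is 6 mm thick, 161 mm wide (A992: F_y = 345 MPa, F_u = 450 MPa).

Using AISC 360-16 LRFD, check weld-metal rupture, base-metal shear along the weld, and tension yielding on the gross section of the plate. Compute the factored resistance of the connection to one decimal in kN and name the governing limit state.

Weld metal: throat = 0.707×12 = 8.484 mm, L = 2×273 = 546 mm. φR_n = 0.75 × 0.6 × 490 × 8.484 × 546 = 1021.4 kN.
Base metal shear (6 mm plate): yield φR_n = 1.0×0.6×345×6×546 = 678.1 kN; rupture φR_n = 0.75×0.6×450×6×546 = 663.4 kN; take 663.4 kN (rupture).
Tension yield (gross): A_g = 161×6 = 966 mm². φR_n = 0.90 × 345 × 966 = 299.9 kN.
Governing: min(1021.4, 663.4, 299.9) = 299.9 kN → gross-section yield.

299.9 kN (gross-section yield governs)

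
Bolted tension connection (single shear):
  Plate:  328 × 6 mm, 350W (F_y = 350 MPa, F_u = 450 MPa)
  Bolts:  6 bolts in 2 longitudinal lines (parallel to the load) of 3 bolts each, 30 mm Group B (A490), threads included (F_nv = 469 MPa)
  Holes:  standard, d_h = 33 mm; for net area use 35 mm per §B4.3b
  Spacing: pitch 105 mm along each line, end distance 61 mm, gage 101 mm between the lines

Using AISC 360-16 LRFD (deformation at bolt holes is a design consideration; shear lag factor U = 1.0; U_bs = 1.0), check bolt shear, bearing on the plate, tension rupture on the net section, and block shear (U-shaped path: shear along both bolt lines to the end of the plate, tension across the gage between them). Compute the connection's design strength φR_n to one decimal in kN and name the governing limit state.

522.5 kN (net-section rupture governs)

Bolt shear: A_b = π(30)²/4 = 706.86 mm². φR_n = 0.75 × 469 × 706.86 × 6 × 1 = 1491.8 kN.
Bearing (6 mm plate, F_u = 450 MPa): end bolts L_c = 61 − 33/2 = 44.5, R_n = min(1.2×44.5×6×450, 2.4×30×6×450) = 144.18 kN/bolt; interior L_c = 105 − 33 = 72, R_n = 194.4 kN/bolt. φR_n = 0.75 × (2×144.18 + 4×194.4) = 799.5 kN.
Tension rupture (net): A_n = (328 − 2×35)×6 = 1548 mm² (U = 1.0, A_e = A_n). φR_n = 0.75 × 450 × 1548 = 522.5 kN.
Block shear: shear path 2×[61+2×105] = 2×271 mm, A_gv = 3252, A_nv = 2×(271 − 2.5×35)×6 = 2202 mm²; tension across gage: (101 − 1×35)×6 = 396 mm². R_n = min(0.6×450×2202, 0.6×350×3252) + 1.0×450×396 = min(594.54, 682.92) + 178.2 = 772.74 kN. φR_n = 0.75 × 772.74 = 579.6 kN.
Governing: min(1491.8, 799.5, 522.5, 579.6) = 522.5 kN → net-section rupture.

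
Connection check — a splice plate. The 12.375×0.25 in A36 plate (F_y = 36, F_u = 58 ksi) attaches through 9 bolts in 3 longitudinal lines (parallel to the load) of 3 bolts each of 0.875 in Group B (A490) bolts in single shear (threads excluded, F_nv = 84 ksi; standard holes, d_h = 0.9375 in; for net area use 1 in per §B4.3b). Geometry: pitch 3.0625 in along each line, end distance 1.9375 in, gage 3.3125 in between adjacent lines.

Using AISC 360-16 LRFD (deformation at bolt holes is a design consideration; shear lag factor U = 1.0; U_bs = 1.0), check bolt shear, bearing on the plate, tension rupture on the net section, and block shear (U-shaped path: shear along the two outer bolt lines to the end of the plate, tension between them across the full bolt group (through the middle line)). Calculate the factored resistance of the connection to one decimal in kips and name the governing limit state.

Bolt shear: A_b = π(0.875)²/4 = 0.60132 in². φR_n = 0.75 × 84 × 0.60132 × 9 × 1 = 340.9 kips.
Bearing (0.25 in plate, F_u = 58 ksi): end bolts L_c = 1.9375 − 0.9375/2 = 1.46875, R_n = min(1.2×1.46875×0.25×58, 2.4×0.875×0.25×58) = 25.556 kips/bolt; interior L_c = 3.0625 − 0.9375 = 2.125, R_n = 30.45 kips/bolt. φR_n = 0.75 × (3×25.556 + 6×30.45) = 194.5 kips.
Tension rupture (net): A_n = (12.375 − 3×1)×0.25 = 2.3438 in² (U = 1.0, A_e = A_n). φR_n = 0.75 × 58 × 2.3438 = 102.0 kips.
Block shear: shear path 2×[1.9375+2×3.0625] = 2×8.0625 in, A_gv = 4.0313, A_nv = 2×(8.0625 − 2.5×1)×0.25 = 2.7813 in²; tension across gage: (6.625 − 2×1)×0.25 = 1.1563 in². R_n = min(0.6×58×2.7813, 0.6×36×4.0313) + 1.0×58×1.1563 = min(96.789, 87.076) + 67.065 = 154.14 kips. φR_n = 0.75 × 154.14 = 115.6 kips.
Governing: min(340.9, 194.5, 102.0, 115.6) = 102.0 kips → net-section rupture.

102.0 kips (net-section rupture governs)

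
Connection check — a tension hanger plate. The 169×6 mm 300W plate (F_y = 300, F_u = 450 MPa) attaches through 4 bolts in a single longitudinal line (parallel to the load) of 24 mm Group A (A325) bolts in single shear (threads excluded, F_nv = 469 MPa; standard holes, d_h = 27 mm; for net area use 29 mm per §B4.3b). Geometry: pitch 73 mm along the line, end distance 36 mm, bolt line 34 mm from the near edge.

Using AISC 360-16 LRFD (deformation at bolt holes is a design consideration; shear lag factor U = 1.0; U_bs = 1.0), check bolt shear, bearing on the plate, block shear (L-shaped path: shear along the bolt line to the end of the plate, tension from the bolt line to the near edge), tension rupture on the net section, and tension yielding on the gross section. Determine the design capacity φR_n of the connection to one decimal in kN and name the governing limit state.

226.0 kN (block shear governs)

Bolt shear: A_b = π(24)²/4 = 452.39 mm². φR_n = 0.75 × 469 × 452.39 × 4 × 1 = 636.5 kN.
Bearing (6 mm plate, F_u = 450 MPa): end bolts L_c = 36 − 27/2 = 22.5, R_n = min(1.2×22.5×6×450, 2.4×24×6×450) = 72.9 kN/bolt; interior L_c = 73 − 27 = 46, R_n = 149.04 kN/bolt. φR_n = 0.75 × (1×72.9 + 3×149.04) = 390.0 kN.
Block shear: shear path 1×[36+3×73] = 1×255 mm, A_gv = 1530, A_nv = 1×(255 − 3.5×29)×6 = 921 mm²; tension to near edge: (34 − 0.5×29)×6 = 117 mm². R_n = min(0.6×450×921, 0.6×300×1530) + 1.0×450×117 = min(248.67, 275.4) + 52.65 = 301.32 kN. φR_n = 0.75 × 301.32 = 226.0 kN.
Tension rupture (net): A_n = (169 − 1×29)×6 = 840 mm² (U = 1.0, A_e = A_n). φR_n = 0.75 × 450 × 840 = 283.5 kN.
Tension yield (gross): A_g = 169×6 = 1014 mm². φR_n = 0.90 × 300 × 1014 = 273.8 kN.
Governing: min(636.5, 390.0, 226.0, 283.5, 273.8) = 226.0 kN → block shear.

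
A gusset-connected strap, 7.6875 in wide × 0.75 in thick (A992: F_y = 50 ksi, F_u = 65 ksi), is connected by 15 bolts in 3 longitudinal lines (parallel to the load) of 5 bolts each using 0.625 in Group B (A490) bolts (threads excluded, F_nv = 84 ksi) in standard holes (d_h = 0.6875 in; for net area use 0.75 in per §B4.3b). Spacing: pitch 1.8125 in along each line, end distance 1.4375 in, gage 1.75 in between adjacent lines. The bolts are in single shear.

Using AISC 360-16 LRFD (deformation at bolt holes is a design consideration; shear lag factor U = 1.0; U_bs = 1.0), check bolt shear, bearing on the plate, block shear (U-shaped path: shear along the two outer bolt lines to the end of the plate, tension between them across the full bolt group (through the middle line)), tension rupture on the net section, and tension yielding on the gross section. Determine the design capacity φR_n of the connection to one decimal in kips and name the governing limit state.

198.8 kips (net-section rupture governs)

Bolt shear: A_b = π(0.625)²/4 = 0.3068 in². φR_n = 0.75 × 84 × 0.3068 × 15 × 1 = 289.9 kips.
Bearing (0.75 in plate, F_u = 65 ksi): end bolts L_c = 1.4375 − 0.6875/2 = 1.09375, R_n = min(1.2×1.09375×0.75×65, 2.4×0.625×0.75×65) = 63.984 kips/bolt; interior L_c = 1.8125 − 0.6875 = 1.125, R_n = 65.813 kips/bolt. φR_n = 0.75 × (3×63.984 + 12×65.813) = 736.3 kips.
Block shear: shear path 2×[1.4375+4×1.8125] = 2×8.6875 in, A_gv = 13.031, A_nv = 2×(8.6875 − 4.5×0.75)×0.75 = 7.9688 in²; tension across gage: (3.5 − 2×0.75)×0.75 = 1.5 in². R_n = min(0.6×65×7.9688, 0.6×50×13.031) + 1.0×65×1.5 = min(310.78, 390.93) + 97.5 = 408.28 kips. φR_n = 0.75 × 408.28 = 306.2 kips.
Tension rupture (net): A_n = (7.6875 − 3×0.75)×0.75 = 4.0781 in² (U = 1.0, A_e = A_n). φR_n = 0.75 × 65 × 4.0781 = 198.8 kips.
Tension yield (gross): A_g = 7.6875×0.75 = 5.7656 in². φR_n = 0.90 × 50 × 5.7656 = 259.5 kips.
Governing: min(289.9, 736.3, 306.2, 198.8, 259.5) = 198.8 kips → net-section rupture.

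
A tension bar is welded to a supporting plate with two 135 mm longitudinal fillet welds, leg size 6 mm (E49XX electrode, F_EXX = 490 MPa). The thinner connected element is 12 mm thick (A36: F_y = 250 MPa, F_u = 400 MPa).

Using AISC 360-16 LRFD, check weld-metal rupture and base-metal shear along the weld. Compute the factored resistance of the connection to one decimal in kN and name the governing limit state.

Weld metal: throat = 0.707×6 = 4.242 mm, L = 2×135 = 270 mm. φR_n = 0.75 × 0.6 × 490 × 4.242 × 270 = 252.5 kN.
Base metal shear (12 mm plate): yield φR_n = 1.0×0.6×250×12×270 = 486.0 kN; rupture φR_n = 0.75×0.6×400×12×270 = 583.2 kN; take 486.0 kN (yield).
Governing: min(252.5, 486.0) = 252.5 kN → weld metal.

252.5 kN (weld metal governs)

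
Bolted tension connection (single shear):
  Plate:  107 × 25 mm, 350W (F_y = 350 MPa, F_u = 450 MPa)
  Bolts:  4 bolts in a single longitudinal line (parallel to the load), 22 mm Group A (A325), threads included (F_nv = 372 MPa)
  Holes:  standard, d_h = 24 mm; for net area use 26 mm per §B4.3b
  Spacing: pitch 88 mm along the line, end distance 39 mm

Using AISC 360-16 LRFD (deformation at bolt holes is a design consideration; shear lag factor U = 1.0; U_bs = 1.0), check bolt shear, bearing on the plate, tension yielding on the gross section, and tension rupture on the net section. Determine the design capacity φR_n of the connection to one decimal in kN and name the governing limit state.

Bolt shear: A_b = π(22)²/4 = 380.13 mm². φR_n = 0.75 × 372 × 380.13 × 4 × 1 = 424.2 kN.
Bearing (25 mm plate, F_u = 450 MPa): end bolts L_c = 39 − 24/2 = 27, R_n = min(1.2×27×25×450, 2.4×22×25×450) = 364.5 kN/bolt; interior L_c = 88 − 24 = 64, R_n = 594 kN/bolt. φR_n = 0.75 × (1×364.5 + 3×594) = 1609.9 kN.
Tension yield (gross): A_g = 107×25 = 2675 mm². φR_n = 0.90 × 350 × 2675 = 842.6 kN.
Tension rupture (net): A_n = (107 − 1×26)×25 = 2025 mm² (U = 1.0, A_e = A_n). φR_n = 0.75 × 450 × 2025 = 683.4 kN.
Governing: min(424.2, 1609.9, 842.6, 683.4) = 424.2 kN → bolt shear.

424.2 kN (bolt shear governs)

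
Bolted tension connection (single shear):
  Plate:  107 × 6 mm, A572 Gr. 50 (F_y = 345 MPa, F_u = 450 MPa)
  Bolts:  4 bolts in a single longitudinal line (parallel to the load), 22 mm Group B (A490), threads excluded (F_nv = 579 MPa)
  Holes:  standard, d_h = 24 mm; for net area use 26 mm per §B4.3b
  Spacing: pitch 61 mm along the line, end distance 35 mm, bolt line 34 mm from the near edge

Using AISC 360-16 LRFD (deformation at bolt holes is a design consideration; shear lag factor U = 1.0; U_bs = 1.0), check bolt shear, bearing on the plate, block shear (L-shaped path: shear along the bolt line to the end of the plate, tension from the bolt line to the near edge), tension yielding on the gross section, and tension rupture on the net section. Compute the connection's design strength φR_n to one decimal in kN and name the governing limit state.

Bolt shear: A_b = π(22)²/4 = 380.13 mm². φR_n = 0.75 × 579 × 380.13 × 4 × 1 = 660.3 kN.
Bearing (6 mm plate, F_u = 450 MPa): end bolts L_c = 35 − 24/2 = 23, R_n = min(1.2×23×6×450, 2.4×22×6×450) = 74.52 kN/bolt; interior L_c = 61 − 24 = 37, R_n = 119.88 kN/bolt. φR_n = 0.75 × (1×74.52 + 3×119.88) = 325.6 kN.
Block shear: shear path 1×[35+3×61] = 1×218 mm, A_gv = 1308, A_nv = 1×(218 − 3.5×26)×6 = 762 mm²; tension to near edge: (34 − 0.5×26)×6 = 126 mm². R_n = min(0.6×450×762, 0.6×345×1308) + 1.0×450×126 = min(205.74, 270.76) + 56.7 = 262.44 kN. φR_n = 0.75 × 262.44 = 196.8 kN.
Tension yield (gross): A_g = 107×6 = 642 mm². φR_n = 0.90 × 345 × 642 = 199.3 kN.
Tension rupture (net): A_n = (107 − 1×26)×6 = 486 mm² (U = 1.0, A_e = A_n). φR_n = 0.75 × 450 × 486 = 164.0 kN.
Governing: min(660.3, 325.6, 196.8, 199.3, 164.0) = 164.0 kN → net-section rupture.

164.0 kN (net-section rupture governs)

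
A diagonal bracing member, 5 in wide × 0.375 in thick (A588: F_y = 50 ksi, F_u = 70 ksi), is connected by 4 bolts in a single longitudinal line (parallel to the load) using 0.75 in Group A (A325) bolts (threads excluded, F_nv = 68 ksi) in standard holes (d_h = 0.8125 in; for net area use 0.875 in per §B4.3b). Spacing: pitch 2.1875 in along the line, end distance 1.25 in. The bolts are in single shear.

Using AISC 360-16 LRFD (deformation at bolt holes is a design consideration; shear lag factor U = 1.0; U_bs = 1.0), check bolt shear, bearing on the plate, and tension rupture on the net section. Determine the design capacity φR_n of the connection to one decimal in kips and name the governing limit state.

Bolt shear: A_b = π(0.75)²/4 = 0.44179 in². φR_n = 0.75 × 68 × 0.44179 × 4 × 1 = 90.1 kips.
Bearing (0.375 in plate, F_u = 70 ksi): end bolts L_c = 1.25 − 0.8125/2 = 0.84375, R_n = min(1.2×0.84375×0.375×70, 2.4×0.75×0.375×70) = 26.578 kips/bolt; interior L_c = 2.1875 − 0.8125 = 1.375, R_n = 43.313 kips/bolt. φR_n = 0.75 × (1×26.578 + 3×43.313) = 117.4 kips.
Tension rupture (net): A_n = (5 − 1×0.875)×0.375 = 1.5469 in² (U = 1.0, A_e = A_n). φR_n = 0.75 × 70 × 1.5469 = 81.2 kips.
Governing: min(90.1, 117.4, 81.2) = 81.2 kips → net-section rupture.

81.2 kips (net-section rupture governs)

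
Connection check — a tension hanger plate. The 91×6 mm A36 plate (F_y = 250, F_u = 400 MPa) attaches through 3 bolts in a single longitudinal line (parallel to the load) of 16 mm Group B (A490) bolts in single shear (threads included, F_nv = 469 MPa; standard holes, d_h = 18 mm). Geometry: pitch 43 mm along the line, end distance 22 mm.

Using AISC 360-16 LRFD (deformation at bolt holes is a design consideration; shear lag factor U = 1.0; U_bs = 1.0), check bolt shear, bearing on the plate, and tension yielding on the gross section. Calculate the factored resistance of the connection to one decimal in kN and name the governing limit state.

Bolt shear: A_b = π(16)²/4 = 201.06 mm². φR_n = 0.75 × 469 × 201.06 × 3 × 1 = 212.2 kN.
Bearing (6 mm plate, F_u = 400 MPa): end bolts L_c = 22 − 18/2 = 13, R_n = min(1.2×13×6×400, 2.4×16×6×400) = 37.44 kN/bolt; interior L_c = 43 − 18 = 25, R_n = 72 kN/bolt. φR_n = 0.75 × (1×37.44 + 2×72) = 136.1 kN.
Tension yield (gross): A_g = 91×6 = 546 mm². φR_n = 0.90 × 250 × 546 = 122.9 kN.
Governing: min(212.2, 136.1, 122.9) = 122.9 kN → gross-section yield.

122.9 kN (gross-section yield governs)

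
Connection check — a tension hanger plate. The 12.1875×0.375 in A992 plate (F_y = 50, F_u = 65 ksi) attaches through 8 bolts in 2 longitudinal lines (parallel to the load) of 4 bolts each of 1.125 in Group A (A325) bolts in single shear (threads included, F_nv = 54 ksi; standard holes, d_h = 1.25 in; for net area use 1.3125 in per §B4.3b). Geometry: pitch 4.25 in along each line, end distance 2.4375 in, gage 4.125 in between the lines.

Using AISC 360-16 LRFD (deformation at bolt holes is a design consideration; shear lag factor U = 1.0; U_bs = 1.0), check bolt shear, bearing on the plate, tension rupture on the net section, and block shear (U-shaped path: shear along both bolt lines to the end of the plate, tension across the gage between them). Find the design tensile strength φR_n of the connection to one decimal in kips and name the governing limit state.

174.8 kips (net-section rupture governs)

Bolt shear: A_b = π(1.125)²/4 = 0.99402 in². φR_n = 0.75 × 54 × 0.99402 × 8 × 1 = 322.1 kips.
Bearing (0.375 in plate, F_u = 65 ksi): end bolts L_c = 2.4375 − 1.25/2 = 1.8125, R_n = min(1.2×1.8125×0.375×65, 2.4×1.125×0.375×65) = 53.016 kips/bolt; interior L_c = 4.25 − 1.25 = 3, R_n = 65.813 kips/bolt. φR_n = 0.75 × (2×53.016 + 6×65.813) = 375.7 kips.
Tension rupture (net): A_n = (12.1875 − 2×1.3125)×0.375 = 3.5859 in² (U = 1.0, A_e = A_n). φR_n = 0.75 × 65 × 3.5859 = 174.8 kips.
Block shear: shear path 2×[2.4375+3×4.25] = 2×15.1875 in, A_gv = 11.391, A_nv = 2×(15.1875 − 3.5×1.3125)×0.375 = 7.9453 in²; tension across gage: (4.125 − 1×1.3125)×0.375 = 1.0547 in². R_n = min(0.6×65×7.9453, 0.6×50×11.391) + 1.0×65×1.0547 = min(309.87, 341.73) + 68.556 = 378.43 kips. φR_n = 0.75 × 378.43 = 283.8 kips.
Governing: min(322.1, 375.7, 174.8, 283.8) = 174.8 kips → net-section rupture.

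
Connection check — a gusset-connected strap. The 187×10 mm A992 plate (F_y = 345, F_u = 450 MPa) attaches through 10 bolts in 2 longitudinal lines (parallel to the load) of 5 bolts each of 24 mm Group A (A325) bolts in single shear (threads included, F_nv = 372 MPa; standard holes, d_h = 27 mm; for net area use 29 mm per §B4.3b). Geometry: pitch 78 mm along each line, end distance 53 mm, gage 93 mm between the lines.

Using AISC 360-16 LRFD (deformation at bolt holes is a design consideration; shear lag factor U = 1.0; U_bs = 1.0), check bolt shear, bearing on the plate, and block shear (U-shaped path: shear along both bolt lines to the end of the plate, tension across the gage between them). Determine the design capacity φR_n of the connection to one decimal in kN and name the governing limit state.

Bolt shear: A_b = π(24)²/4 = 452.39 mm². φR_n = 0.75 × 372 × 452.39 × 10 × 1 = 1262.2 kN.
Bearing (10 mm plate, F_u = 450 MPa): end bolts L_c = 53 − 27/2 = 39.5, R_n = min(1.2×39.5×10×450, 2.4×24×10×450) = 213.3 kN/bolt; interior L_c = 78 − 27 = 51, R_n = 259.2 kN/bolt. φR_n = 0.75 × (2×213.3 + 8×259.2) = 1875.2 kN.
Block shear: shear path 2×[53+4×78] = 2×365 mm, A_gv = 7300, A_nv = 2×(365 − 4.5×29)×10 = 4690 mm²; tension across gage: (93 − 1×29)×10 = 640 mm². R_n = min(0.6×450×4690, 0.6×345×7300) + 1.0×450×640 = min(1266.3, 1511.1) + 288 = 1554.3 kN. φR_n = 0.75 × 1554.3 = 1165.7 kN.
Governing: min(1262.2, 1875.2, 1165.7) = 1165.7 kN → block shear.

1165.7 kN (block shear governs)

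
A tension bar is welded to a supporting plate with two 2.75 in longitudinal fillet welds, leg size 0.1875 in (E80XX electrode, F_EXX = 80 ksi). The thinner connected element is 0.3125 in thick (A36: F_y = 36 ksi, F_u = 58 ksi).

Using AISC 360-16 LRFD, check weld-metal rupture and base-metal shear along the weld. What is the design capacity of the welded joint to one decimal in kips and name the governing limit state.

26.2 kips (weld metal governs)

Weld metal: throat = 0.707×0.1875 = 0.13256 in, L = 2×2.75 = 5.5 in. φR_n = 0.75 × 0.6 × 80 × 0.13256 × 5.5 = 26.2 kips.
Base metal shear (0.3125 in plate): yield φR_n = 1.0×0.6×36×0.3125×5.5 = 37.1 kips; rupture φR_n = 0.75×0.6×58×0.3125×5.5 = 44.9 kips; take 37.1 kips (yield).
Governing: min(26.2, 37.1) = 26.2 kips → weld metal.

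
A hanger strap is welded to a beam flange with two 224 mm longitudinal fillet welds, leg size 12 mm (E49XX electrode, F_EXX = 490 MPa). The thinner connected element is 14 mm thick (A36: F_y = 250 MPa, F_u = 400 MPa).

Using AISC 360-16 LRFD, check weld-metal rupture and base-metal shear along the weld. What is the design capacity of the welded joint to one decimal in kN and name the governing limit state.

838.1 kN (weld metal governs)

Weld metal: throat = 0.707×12 = 8.484 mm, L = 2×224 = 448 mm. φR_n = 0.75 × 0.6 × 490 × 8.484 × 448 = 838.1 kN.
Base metal shear (14 mm plate): yield φR_n = 1.0×0.6×250×14×448 = 940.8 kN; rupture φR_n = 0.75×0.6×400×14×448 = 1129.0 kN; take 940.8 kN (yield).
Governing: min(838.1, 940.8) = 838.1 kN → weld metal.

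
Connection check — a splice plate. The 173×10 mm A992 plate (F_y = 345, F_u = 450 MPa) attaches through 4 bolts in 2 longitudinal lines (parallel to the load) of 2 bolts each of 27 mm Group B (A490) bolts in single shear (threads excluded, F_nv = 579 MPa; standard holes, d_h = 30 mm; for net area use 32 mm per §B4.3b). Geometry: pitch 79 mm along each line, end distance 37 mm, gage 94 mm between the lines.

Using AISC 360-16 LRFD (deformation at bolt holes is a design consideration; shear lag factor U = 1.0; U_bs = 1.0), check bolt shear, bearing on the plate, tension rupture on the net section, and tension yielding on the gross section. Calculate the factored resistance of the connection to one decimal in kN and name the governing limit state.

367.9 kN (net-section rupture governs)

Bolt shear: A_b = π(27)²/4 = 572.56 mm². φR_n = 0.75 × 579 × 572.56 × 4 × 1 = 994.5 kN.
Bearing (10 mm plate, F_u = 450 MPa): end bolts L_c = 37 − 30/2 = 22, R_n = min(1.2×22×10×450, 2.4×27×10×450) = 118.8 kN/bolt; interior L_c = 79 − 30 = 49, R_n = 264.6 kN/bolt. φR_n = 0.75 × (2×118.8 + 2×264.6) = 575.1 kN.
Tension rupture (net): A_n = (173 − 2×32)×10 = 1090 mm² (U = 1.0, A_e = A_n). φR_n = 0.75 × 450 × 1090 = 367.9 kN.
Tension yield (gross): A_g = 173×10 = 1730 mm². φR_n = 0.90 × 345 × 1730 = 537.2 kN.
Governing: min(994.5, 575.1, 367.9, 537.2) = 367.9 kN → net-section rupture.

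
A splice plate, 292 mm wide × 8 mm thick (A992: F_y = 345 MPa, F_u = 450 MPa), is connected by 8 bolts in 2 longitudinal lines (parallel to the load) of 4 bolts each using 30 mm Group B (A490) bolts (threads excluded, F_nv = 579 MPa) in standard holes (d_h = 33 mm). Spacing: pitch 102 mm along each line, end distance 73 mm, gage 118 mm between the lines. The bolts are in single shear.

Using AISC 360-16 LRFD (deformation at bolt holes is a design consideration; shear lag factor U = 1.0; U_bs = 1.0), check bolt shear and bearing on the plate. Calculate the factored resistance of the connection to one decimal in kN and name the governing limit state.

1532.5 kN (bearing governs)

Bolt shear: A_b = π(30)²/4 = 706.86 mm². φR_n = 0.75 × 579 × 706.86 × 8 × 1 = 2455.6 kN.
Bearing (8 mm plate, F_u = 450 MPa): end bolts L_c = 73 − 33/2 = 56.5, R_n = min(1.2×56.5×8×450, 2.4×30×8×450) = 244.08 kN/bolt; interior L_c = 102 − 33 = 69, R_n = 259.2 kN/bolt. φR_n = 0.75 × (2×244.08 + 6×259.2) = 1532.5 kN.
Governing: min(2455.6, 1532.5) = 1532.5 kN → bearing.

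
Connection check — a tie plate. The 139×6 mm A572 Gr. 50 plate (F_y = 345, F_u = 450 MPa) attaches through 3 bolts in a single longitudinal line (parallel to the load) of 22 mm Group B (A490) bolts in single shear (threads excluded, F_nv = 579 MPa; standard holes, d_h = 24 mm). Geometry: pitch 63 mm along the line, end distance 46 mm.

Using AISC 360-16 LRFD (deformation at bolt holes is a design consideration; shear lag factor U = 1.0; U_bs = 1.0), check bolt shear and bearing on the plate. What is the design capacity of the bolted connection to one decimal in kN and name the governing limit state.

Bolt shear: A_b = π(22)²/4 = 380.13 mm². φR_n = 0.75 × 579 × 380.13 × 3 × 1 = 495.2 kN.
Bearing (6 mm plate, F_u = 450 MPa): end bolts L_c = 46 − 24/2 = 34, R_n = min(1.2×34×6×450, 2.4×22×6×450) = 110.16 kN/bolt; interior L_c = 63 − 24 = 39, R_n = 126.36 kN/bolt. φR_n = 0.75 × (1×110.16 + 2×126.36) = 272.2 kN.
Governing: min(495.2, 272.2) = 272.2 kN → bearing.

272.2 kN (bearing governs)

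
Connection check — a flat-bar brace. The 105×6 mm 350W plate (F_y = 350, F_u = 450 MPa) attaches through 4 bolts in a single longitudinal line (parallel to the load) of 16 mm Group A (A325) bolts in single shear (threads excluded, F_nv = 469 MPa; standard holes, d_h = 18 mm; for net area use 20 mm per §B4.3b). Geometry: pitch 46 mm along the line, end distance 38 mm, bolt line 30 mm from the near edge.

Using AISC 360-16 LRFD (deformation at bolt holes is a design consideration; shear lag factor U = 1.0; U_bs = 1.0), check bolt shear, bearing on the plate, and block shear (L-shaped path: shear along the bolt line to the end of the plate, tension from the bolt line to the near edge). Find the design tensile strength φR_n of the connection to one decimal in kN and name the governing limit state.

169.3 kN (block shear governs)

Bolt shear: A_b = π(16)²/4 = 201.06 mm². φR_n = 0.75 × 469 × 201.06 × 4 × 1 = 282.9 kN.
Bearing (6 mm plate, F_u = 450 MPa): end bolts L_c = 38 − 18/2 = 29, R_n = min(1.2×29×6×450, 2.4×16×6×450) = 93.96 kN/bolt; interior L_c = 46 − 18 = 28, R_n = 90.72 kN/bolt. φR_n = 0.75 × (1×93.96 + 3×90.72) = 274.6 kN.
Block shear: shear path 1×[38+3×46] = 1×176 mm, A_gv = 1056, A_nv = 1×(176 − 3.5×20)×6 = 636 mm²; tension to near edge: (30 − 0.5×20)×6 = 120 mm². R_n = min(0.6×450×636, 0.6×350×1056) + 1.0×450×120 = min(171.72, 221.76) + 54 = 225.72 kN. φR_n = 0.75 × 225.72 = 169.3 kN.
Governing: min(282.9, 274.6, 169.3) = 169.3 kN → block shear.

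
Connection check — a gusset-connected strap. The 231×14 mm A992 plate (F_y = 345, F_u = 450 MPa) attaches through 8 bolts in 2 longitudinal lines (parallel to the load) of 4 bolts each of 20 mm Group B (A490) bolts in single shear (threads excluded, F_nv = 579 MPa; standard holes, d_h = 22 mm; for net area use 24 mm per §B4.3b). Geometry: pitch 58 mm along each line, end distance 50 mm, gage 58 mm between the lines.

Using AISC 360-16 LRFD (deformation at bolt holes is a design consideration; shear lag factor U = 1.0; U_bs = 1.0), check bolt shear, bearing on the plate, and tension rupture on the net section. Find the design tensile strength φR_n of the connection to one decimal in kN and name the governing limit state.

864.7 kN (net-section rupture governs)

Bolt shear: A_b = π(20)²/4 = 314.16 mm². φR_n = 0.75 × 579 × 314.16 × 8 × 1 = 1091.4 kN.
Bearing (14 mm plate, F_u = 450 MPa): end bolts L_c = 50 − 22/2 = 39, R_n = min(1.2×39×14×450, 2.4×20×14×450) = 294.84 kN/bolt; interior L_c = 58 − 22 = 36, R_n = 272.16 kN/bolt. φR_n = 0.75 × (2×294.84 + 6×272.16) = 1667.0 kN.
Tension rupture (net): A_n = (231 − 2×24)×14 = 2562 mm² (U = 1.0, A_e = A_n). φR_n = 0.75 × 450 × 2562 = 864.7 kN.
Governing: min(1091.4, 1667.0, 864.7) = 864.7 kN → net-section rupture.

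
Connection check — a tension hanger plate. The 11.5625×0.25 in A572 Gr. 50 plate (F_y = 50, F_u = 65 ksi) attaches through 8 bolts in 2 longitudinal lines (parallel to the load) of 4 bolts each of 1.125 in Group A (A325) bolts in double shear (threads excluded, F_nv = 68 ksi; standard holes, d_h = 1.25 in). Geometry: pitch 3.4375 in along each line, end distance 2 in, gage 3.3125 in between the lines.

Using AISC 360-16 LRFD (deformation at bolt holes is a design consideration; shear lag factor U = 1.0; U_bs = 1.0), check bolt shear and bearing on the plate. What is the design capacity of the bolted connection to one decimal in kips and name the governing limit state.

232.2 kips (bearing governs)

Bolt shear: A_b = π(1.125)²/4 = 0.99402 in². φR_n = 0.75 × 68 × 0.99402 × 8 × 2 = 811.1 kips.
Bearing (0.25 in plate, F_u = 65 ksi): end bolts L_c = 2 − 1.25/2 = 1.375, R_n = min(1.2×1.375×0.25×65, 2.4×1.125×0.25×65) = 26.813 kips/bolt; interior L_c = 3.4375 − 1.25 = 2.1875, R_n = 42.656 kips/bolt. φR_n = 0.75 × (2×26.813 + 6×42.656) = 232.2 kips.
Governing: min(811.1, 232.2) = 232.2 kips → bearing.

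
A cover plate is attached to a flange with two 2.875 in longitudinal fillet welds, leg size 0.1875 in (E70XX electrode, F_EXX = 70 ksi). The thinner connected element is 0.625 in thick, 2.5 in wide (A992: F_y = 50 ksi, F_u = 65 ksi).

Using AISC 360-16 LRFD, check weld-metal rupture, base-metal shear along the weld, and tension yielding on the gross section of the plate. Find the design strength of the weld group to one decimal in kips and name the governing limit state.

Weld metal: throat = 0.707×0.1875 = 0.13256 in, L = 2×2.875 = 5.75 in. φR_n = 0.75 × 0.6 × 70 × 0.13256 × 5.75 = 24.0 kips.
Base metal shear (0.625 in plate): yield φR_n = 1.0×0.6×50×0.625×5.75 = 107.8 kips; rupture φR_n = 0.75×0.6×65×0.625×5.75 = 105.1 kips; take 105.1 kips (rupture).
Tension yield (gross): A_g = 2.5×0.625 = 1.5625 in². φR_n = 0.90 × 50 × 1.5625 = 70.3 kips.
Governing: min(24.0, 105.1, 70.3) = 24.0 kips → weld metal.

24.0 kips (weld metal governs)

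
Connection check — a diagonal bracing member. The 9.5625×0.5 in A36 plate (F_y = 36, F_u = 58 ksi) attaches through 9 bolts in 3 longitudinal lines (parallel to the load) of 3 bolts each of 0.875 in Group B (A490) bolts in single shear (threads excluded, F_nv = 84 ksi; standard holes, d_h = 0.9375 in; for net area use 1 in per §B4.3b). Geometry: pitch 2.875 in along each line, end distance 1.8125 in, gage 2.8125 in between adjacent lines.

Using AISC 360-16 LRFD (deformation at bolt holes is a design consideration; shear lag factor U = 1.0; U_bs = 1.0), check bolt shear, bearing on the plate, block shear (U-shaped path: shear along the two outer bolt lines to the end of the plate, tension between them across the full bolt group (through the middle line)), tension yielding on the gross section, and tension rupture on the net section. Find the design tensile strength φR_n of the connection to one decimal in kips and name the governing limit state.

Bolt shear: A_b = π(0.875)²/4 = 0.60132 in². φR_n = 0.75 × 84 × 0.60132 × 9 × 1 = 340.9 kips.
Bearing (0.5 in plate, F_u = 58 ksi): end bolts L_c = 1.8125 − 0.9375/2 = 1.34375, R_n = min(1.2×1.34375×0.5×58, 2.4×0.875×0.5×58) = 46.763 kips/bolt; interior L_c = 2.875 − 0.9375 = 1.9375, R_n = 60.9 kips/bolt. φR_n = 0.75 × (3×46.763 + 6×60.9) = 379.3 kips.
Block shear: shear path 2×[1.8125+2×2.875] = 2×7.5625 in, A_gv = 7.5625, A_nv = 2×(7.5625 − 2.5×1)×0.5 = 5.0625 in²; tension across gage: (5.625 − 2×1)×0.5 = 1.8125 in². R_n = min(0.6×58×5.0625, 0.6×36×7.5625) + 1.0×58×1.8125 = min(176.18, 163.35) + 105.13 = 268.48 kips. φR_n = 0.75 × 268.48 = 201.4 kips.
Tension yield (gross): A_g = 9.5625×0.5 = 4.7813 in². φR_n = 0.90 × 36 × 4.7813 = 154.9 kips.
Tension rupture (net): A_n = (9.5625 − 3×1)×0.5 = 3.2813 in² (U = 1.0, A_e = A_n). φR_n = 0.75 × 58 × 3.2813 = 142.7 kips.
Governing: min(340.9, 379.3, 201.4, 154.9, 142.7) = 142.7 kips → net-section rupture.

142.7 kips (net-section rupture governs)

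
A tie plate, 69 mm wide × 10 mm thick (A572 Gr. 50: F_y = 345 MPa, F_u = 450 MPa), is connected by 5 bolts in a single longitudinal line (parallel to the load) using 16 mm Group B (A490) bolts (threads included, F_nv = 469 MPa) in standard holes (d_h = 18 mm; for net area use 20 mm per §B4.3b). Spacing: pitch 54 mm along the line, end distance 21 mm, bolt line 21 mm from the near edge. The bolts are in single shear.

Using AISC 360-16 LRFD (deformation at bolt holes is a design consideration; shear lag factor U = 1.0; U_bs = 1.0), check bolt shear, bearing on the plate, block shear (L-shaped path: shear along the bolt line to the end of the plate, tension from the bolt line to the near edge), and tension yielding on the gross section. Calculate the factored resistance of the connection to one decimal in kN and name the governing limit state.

214.2 kN (gross-section yield governs)

Bolt shear: A_b = π(16)²/4 = 201.06 mm². φR_n = 0.75 × 469 × 201.06 × 5 × 1 = 353.6 kN.
Bearing (10 mm plate, F_u = 450 MPa): end bolts L_c = 21 − 18/2 = 12, R_n = min(1.2×12×10×450, 2.4×16×10×450) = 64.8 kN/bolt; interior L_c = 54 − 18 = 36, R_n = 172.8 kN/bolt. φR_n = 0.75 × (1×64.8 + 4×172.8) = 567.0 kN.
Block shear: shear path 1×[21+4×54] = 1×237 mm, A_gv = 2370, A_nv = 1×(237 − 4.5×20)×10 = 1470 mm²; tension to near edge: (21 − 0.5×20)×10 = 110 mm². R_n = min(0.6×450×1470, 0.6×345×2370) + 1.0×450×110 = min(396.9, 490.59) + 49.5 = 446.4 kN. φR_n = 0.75 × 446.4 = 334.8 kN.
Tension yield (gross): A_g = 69×10 = 690 mm². φR_n = 0.90 × 345 × 690 = 214.2 kN.
Governing: min(353.6, 567.0, 334.8, 214.2) = 214.2 kN → gross-section yield.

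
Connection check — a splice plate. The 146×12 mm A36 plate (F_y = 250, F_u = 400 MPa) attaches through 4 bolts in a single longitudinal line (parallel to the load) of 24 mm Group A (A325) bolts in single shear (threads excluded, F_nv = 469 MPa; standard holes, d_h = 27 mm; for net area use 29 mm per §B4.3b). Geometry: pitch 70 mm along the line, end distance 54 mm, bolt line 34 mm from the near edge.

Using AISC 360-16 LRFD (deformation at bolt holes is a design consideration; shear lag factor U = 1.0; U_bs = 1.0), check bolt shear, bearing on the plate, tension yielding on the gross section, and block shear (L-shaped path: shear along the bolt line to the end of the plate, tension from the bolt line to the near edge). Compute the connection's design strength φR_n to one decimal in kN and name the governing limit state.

394.2 kN (gross-section yield governs)

Bolt shear: A_b = π(24)²/4 = 452.39 mm². φR_n = 0.75 × 469 × 452.39 × 4 × 1 = 636.5 kN.
Bearing (12 mm plate, F_u = 400 MPa): end bolts L_c = 54 − 27/2 = 40.5, R_n = min(1.2×40.5×12×400, 2.4×24×12×400) = 233.28 kN/bolt; interior L_c = 70 − 27 = 43, R_n = 247.68 kN/bolt. φR_n = 0.75 × (1×233.28 + 3×247.68) = 732.2 kN.
Tension yield (gross): A_g = 146×12 = 1752 mm². φR_n = 0.90 × 250 × 1752 = 394.2 kN.
Block shear: shear path 1×[54+3×70] = 1×264 mm, A_gv = 3168, A_nv = 1×(264 − 3.5×29)×12 = 1950 mm²; tension to near edge: (34 − 0.5×29)×12 = 234 mm². R_n = min(0.6×400×1950, 0.6×250×3168) + 1.0×400×234 = min(468, 475.2) + 93.6 = 561.6 kN. φR_n = 0.75 × 561.6 = 421.2 kN.
Governing: min(636.5, 732.2, 394.2, 421.2) = 394.2 kN → gross-section yield.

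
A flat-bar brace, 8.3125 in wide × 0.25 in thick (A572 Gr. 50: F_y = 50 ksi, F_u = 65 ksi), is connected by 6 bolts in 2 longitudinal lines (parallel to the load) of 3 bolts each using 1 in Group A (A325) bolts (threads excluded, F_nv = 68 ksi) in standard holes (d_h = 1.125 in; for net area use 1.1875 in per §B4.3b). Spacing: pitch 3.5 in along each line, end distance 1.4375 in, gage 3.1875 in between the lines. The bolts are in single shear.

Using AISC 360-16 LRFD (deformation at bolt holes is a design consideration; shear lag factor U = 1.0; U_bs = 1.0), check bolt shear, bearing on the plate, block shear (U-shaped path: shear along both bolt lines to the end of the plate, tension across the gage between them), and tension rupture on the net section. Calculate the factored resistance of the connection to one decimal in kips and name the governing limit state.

72.4 kips (net-section rupture governs)

Bolt shear: A_b = π(1)²/4 = 0.7854 in². φR_n = 0.75 × 68 × 0.7854 × 6 × 1 = 240.3 kips.
Bearing (0.25 in plate, F_u = 65 ksi): end bolts L_c = 1.4375 − 1.125/2 = 0.875, R_n = min(1.2×0.875×0.25×65, 2.4×1×0.25×65) = 17.063 kips/bolt; interior L_c = 3.5 − 1.125 = 2.375, R_n = 39 kips/bolt. φR_n = 0.75 × (2×17.063 + 4×39) = 142.6 kips.
Block shear: shear path 2×[1.4375+2×3.5] = 2×8.4375 in, A_gv = 4.2188, A_nv = 2×(8.4375 − 2.5×1.1875)×0.25 = 2.7344 in²; tension across gage: (3.1875 − 1×1.1875)×0.25 = 0.5 in². R_n = min(0.6×65×2.7344, 0.6×50×4.2188) + 1.0×65×0.5 = min(106.64, 126.56) + 32.5 = 139.14 kips. φR_n = 0.75 × 139.14 = 104.4 kips.
Tension rupture (net): A_n = (8.3125 − 2×1.1875)×0.25 = 1.4844 in² (U = 1.0, A_e = A_n). φR_n = 0.75 × 65 × 1.4844 = 72.4 kips.
Governing: min(240.3, 142.6, 104.4, 72.4) = 72.4 kips → net-section rupture.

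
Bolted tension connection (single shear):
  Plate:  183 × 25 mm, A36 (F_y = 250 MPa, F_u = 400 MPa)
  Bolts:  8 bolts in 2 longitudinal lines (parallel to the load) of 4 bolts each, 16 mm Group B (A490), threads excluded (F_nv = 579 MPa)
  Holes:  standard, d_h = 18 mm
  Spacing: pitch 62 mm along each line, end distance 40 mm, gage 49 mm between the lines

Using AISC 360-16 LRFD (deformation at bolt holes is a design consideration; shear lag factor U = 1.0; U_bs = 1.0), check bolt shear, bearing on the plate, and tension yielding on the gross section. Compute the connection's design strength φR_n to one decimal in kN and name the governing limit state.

698.5 kN (bolt shear governs)

Bolt shear: A_b = π(16)²/4 = 201.06 mm². φR_n = 0.75 × 579 × 201.06 × 8 × 1 = 698.5 kN.
Bearing (25 mm plate, F_u = 400 MPa): end bolts L_c = 40 − 18/2 = 31, R_n = min(1.2×31×25×400, 2.4×16×25×400) = 372 kN/bolt; interior L_c = 62 − 18 = 44, R_n = 384 kN/bolt. φR_n = 0.75 × (2×372 + 6×384) = 2286.0 kN.
Tension yield (gross): A_g = 183×25 = 4575 mm². φR_n = 0.90 × 250 × 4575 = 1029.4 kN.
Governing: min(698.5, 2286.0, 1029.4) = 698.5 kN → bolt shear.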